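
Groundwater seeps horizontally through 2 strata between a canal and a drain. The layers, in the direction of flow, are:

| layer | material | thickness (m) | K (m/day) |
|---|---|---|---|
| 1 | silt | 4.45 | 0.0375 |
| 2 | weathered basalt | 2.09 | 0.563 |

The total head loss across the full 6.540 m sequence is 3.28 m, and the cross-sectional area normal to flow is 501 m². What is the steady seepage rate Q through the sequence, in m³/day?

Flow is perpendicular to layering, so the layers act in series and the equivalent K is the thickness-weighted harmonic mean.
Total thickness L = 4.45 + 2.09 = 6.540 m.
Σ(b_i/K_i) = 4.45/0.0375 + 2.09/0.563 = 122.4 d.
K_eq = L / Σ(b_i/K_i) = 6.540 / 122.4 = 0.05344 m/day.
Q = K_eq · A · (Δh/L) = 0.05344 × 501 × (3.28/6.540) = 13.43 m³/day.

13.4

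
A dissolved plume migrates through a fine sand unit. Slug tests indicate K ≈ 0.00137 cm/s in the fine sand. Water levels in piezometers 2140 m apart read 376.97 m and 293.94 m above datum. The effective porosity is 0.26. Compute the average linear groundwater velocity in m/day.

0.177

Convert K: 0.00137 cm/s × 864 = 1.184 m/day.
Hydraulic gradient i = (376.97 − 293.94) / 2140 = 83.03 / 2140 = 0.03880.
Darcy flux q = K · i = 1.184 × 0.03880 = 0.04593 m/day.
Seepage velocity v = q / n_e = 0.04593 / 0.26 = 0.1766 m/day.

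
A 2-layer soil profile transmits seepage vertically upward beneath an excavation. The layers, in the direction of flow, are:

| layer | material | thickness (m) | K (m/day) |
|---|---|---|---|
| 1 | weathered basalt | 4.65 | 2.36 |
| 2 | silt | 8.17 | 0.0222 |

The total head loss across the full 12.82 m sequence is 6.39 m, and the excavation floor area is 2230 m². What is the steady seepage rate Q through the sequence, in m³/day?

38.5

Flow is perpendicular to layering, so the layers act in series and the equivalent K is the thickness-weighted harmonic mean.
Total thickness L = 4.65 + 8.17 = 12.82 m.
Σ(b_i/K_i) = 4.65/2.36 + 8.17/0.0222 = 370.0 d.
K_eq = L / Σ(b_i/K_i) = 12.82 / 370.0 = 0.03465 m/day.
Q = K_eq · A · (Δh/L) = 0.03465 × 2230 × (6.39/12.82) = 38.51 m³/day.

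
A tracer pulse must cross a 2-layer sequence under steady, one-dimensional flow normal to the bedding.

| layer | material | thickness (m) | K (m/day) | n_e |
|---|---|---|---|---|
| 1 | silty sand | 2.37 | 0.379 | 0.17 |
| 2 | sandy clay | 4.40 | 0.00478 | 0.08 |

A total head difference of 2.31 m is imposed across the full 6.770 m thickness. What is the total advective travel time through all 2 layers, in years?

0.829

With flow normal to the layers, continuity requires the same specific discharge q through every layer.
Σ(b_i/K_i) = 2.37/0.379 + 4.40/0.00478 = 926.8 d.
q = Δh / Σ(b_i/K_i) = 2.31 / 926.8 = 0.002493 m/day.
In each layer the seepage velocity is v_i = q/n_i, so the layer transit time is t_i = b_i·n_i / q:
  layer 1 (silty sand): t_1 = 2.37 × 0.17 / 0.002493 = 161.6 d
  layer 2 (sandy clay): t_2 = 4.40 × 0.08 / 0.002493 = 141.2 d
Total t = Σ t_i = 302.9 days = 0.8292 years.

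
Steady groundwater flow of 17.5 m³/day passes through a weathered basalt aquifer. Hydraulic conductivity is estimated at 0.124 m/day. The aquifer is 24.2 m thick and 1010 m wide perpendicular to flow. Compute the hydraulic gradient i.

Cross-sectional area A = 1010 × 24.2 = 24442 m².
From Q = K·A·i, i = Q / (K·A) = 17.5 / (0.1240 × 24442) = 0.005774.

0.00577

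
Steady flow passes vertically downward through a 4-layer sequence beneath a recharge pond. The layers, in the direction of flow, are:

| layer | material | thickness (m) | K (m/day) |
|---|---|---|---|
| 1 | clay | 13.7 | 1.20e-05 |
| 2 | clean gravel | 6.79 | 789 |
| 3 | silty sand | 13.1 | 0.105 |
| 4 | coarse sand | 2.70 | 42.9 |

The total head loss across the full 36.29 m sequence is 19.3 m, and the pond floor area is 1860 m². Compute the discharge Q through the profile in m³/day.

0.0314

Flow is perpendicular to layering, so the layers act in series and the equivalent K is the thickness-weighted harmonic mean.
Total thickness L = 13.7 + 6.79 + 13.1 + 2.70 = 36.29 m.
Σ(b_i/K_i) = 13.7/1.20e-05 + 6.79/789 + 13.1/0.105 + 2.70/42.9 = 1.142e+06 d.
K_eq = L / Σ(b_i/K_i) = 36.29 / 1.142e+06 = 3.178e-05 m/day.
Q = K_eq · A · (Δh/L) = 3.178e-05 × 1860 × (19.3/36.29) = 0.03144 m³/day.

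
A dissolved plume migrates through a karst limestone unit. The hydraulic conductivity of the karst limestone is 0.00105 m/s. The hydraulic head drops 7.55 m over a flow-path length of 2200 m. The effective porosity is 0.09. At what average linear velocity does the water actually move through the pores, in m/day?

Convert K: 0.00105 m/s × 86400 = 90.72 m/day.
Hydraulic gradient i = Δh / L = 7.55 / 2200 = 0.003432.
Darcy flux q = K · i = 90.72 × 0.003432 = 0.3113 m/day.
Seepage velocity v = q / n_e = 0.3113 / 0.09 = 3.459 m/day.

3.46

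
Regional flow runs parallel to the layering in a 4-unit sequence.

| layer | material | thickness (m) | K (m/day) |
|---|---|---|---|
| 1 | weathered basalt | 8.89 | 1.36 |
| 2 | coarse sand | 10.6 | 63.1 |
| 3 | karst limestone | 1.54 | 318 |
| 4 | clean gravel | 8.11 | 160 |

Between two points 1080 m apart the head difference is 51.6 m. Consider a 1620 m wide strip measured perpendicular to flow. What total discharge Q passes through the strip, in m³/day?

191000

Flow is parallel to layering, so each bed carries its own Darcy discharge and the transmissivities add.
Σ(K_i·b_i) = 1.36×8.89 + 63.1×10.6 + 318×1.54 + 160×8.11 = 2468 m²/day.
Hydraulic gradient i = Δh / L = 51.6 / 1080 = 0.04778.
Q = Σ(K_i·b_i) · W · i = 2468 × 1620 × 0.04778 = 1.910e+05 m³/day.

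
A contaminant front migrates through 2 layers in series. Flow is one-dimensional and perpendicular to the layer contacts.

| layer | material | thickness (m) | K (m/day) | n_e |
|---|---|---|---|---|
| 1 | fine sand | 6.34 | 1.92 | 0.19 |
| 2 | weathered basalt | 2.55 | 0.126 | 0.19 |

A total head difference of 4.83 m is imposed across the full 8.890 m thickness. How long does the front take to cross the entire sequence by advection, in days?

8.23

With flow normal to the layers, continuity requires the same specific discharge q through every layer.
Σ(b_i/K_i) = 6.34/1.92 + 2.55/0.126 = 23.54 d.
q = Δh / Σ(b_i/K_i) = 4.83 / 23.54 = 0.2052 m/day.
In each layer the seepage velocity is v_i = q/n_i, so the layer transit time is t_i = b_i·n_i / q:
  layer 1 (fine sand): t_1 = 6.34 × 0.19 / 0.2052 = 5.871 d
  layer 2 (weathered basalt): t_2 = 2.55 × 0.19 / 0.2052 = 2.361 d
Total t = Σ t_i = 8.232 days.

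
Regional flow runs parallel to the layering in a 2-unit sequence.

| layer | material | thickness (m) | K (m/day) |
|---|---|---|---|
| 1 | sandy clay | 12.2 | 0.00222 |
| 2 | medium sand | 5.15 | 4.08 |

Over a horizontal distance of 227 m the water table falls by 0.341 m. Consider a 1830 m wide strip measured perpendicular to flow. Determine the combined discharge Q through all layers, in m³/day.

Flow is parallel to layering, so each bed carries its own Darcy discharge and the transmissivities add.
Σ(K_i·b_i) = 0.00222×12.2 + 4.08×5.15 = 21.04 m²/day.
Hydraulic gradient i = Δh / L = 0.341 / 227 = 0.001502.
Q = Σ(K_i·b_i) · W · i = 21.04 × 1830 × 0.001502 = 57.84 m³/day.

57.8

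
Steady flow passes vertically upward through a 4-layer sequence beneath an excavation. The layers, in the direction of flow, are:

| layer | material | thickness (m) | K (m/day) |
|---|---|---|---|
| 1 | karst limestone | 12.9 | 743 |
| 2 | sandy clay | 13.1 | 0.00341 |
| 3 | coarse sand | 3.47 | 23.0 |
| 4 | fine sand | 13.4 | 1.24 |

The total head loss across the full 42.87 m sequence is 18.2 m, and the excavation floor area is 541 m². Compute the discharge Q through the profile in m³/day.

Flow is perpendicular to layering, so the layers act in series and the equivalent K is the thickness-weighted harmonic mean.
Total thickness L = 12.9 + 13.1 + 3.47 + 13.4 = 42.87 m.
Σ(b_i/K_i) = 12.9/743 + 13.1/0.00341 + 3.47/23.0 + 13.4/1.24 = 3853 d.
K_eq = L / Σ(b_i/K_i) = 42.87 / 3853 = 0.01113 m/day.
Q = K_eq · A · (Δh/L) = 0.01113 × 541 × (18.2/42.87) = 2.556 m³/day.

2.56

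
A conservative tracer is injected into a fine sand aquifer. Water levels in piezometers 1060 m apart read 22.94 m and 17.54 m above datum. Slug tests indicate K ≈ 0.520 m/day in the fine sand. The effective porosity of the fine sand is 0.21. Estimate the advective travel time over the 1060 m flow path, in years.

230

Hydraulic gradient i = (22.94 − 17.54) / 1060 = 5.4 / 1060 = 0.005094.
Darcy flux q = K · i = 0.5200 × 0.005094 = 0.002649 m/day.
Seepage velocity v = q / n_e = 0.002649 / 0.21 = 0.01261 m/day.
Travel time t = L / v = 1060 / 0.01261 = 84030 days = 230.1 years.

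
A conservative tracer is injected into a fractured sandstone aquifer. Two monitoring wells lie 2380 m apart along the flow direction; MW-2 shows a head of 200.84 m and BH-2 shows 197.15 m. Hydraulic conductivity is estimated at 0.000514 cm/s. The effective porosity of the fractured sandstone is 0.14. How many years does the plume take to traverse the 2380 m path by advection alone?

1320

Convert K: 0.000514 cm/s × 864 = 0.4441 m/day.
Hydraulic gradient i = (200.84 − 197.15) / 2380 = 3.69 / 2380 = 0.001550.
Darcy flux q = K · i = 0.4441 × 0.001550 = 0.0006885 m/day.
Seepage velocity v = q / n_e = 0.0006885 / 0.14 = 0.004918 m/day.
Travel time t = L / v = 2380 / 0.004918 = 4.839e+05 days = 1325 years.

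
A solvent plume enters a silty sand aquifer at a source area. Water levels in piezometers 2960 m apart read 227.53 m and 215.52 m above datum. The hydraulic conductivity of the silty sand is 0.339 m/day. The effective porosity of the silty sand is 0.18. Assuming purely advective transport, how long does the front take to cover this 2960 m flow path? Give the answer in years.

1060

Hydraulic gradient i = (227.53 − 215.52) / 2960 = 12.01 / 2960 = 0.004057.
Darcy flux q = K · i = 0.3390 × 0.004057 = 0.001375 m/day.
Seepage velocity v = q / n_e = 0.001375 / 0.18 = 0.007641 m/day.
Travel time t = L / v = 2960 / 0.007641 = 3.874e+05 days = 1061 years.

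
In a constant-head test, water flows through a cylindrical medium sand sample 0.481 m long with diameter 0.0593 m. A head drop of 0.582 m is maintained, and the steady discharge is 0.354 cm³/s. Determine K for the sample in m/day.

9.15

Cross-sectional area A = π·(d/2)² = π × (0.0593/2)² = 0.002762 m².
Convert discharge: 0.354 cm³/s = 3.540e-07 m³/s.
Darcy's law rearranged: K = Q·L / (A·Δh) = 3.540e-07 × 0.481 / (0.002762 × 0.582) = 0.0001059 m/s = 9.153 m/day.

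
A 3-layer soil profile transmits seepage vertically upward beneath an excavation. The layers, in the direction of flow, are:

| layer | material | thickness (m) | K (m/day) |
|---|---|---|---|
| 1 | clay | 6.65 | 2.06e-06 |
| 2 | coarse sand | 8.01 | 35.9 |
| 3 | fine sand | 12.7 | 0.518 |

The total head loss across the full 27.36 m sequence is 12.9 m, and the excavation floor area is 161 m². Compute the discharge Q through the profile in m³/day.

0.000643

Flow is perpendicular to layering, so the layers act in series and the equivalent K is the thickness-weighted harmonic mean.
Total thickness L = 6.65 + 8.01 + 12.7 = 27.36 m.
Σ(b_i/K_i) = 6.65/2.06e-06 + 8.01/35.9 + 12.7/0.518 = 3.228e+06 d.
K_eq = L / Σ(b_i/K_i) = 27.36 / 3.228e+06 = 8.475e-06 m/day.
Q = K_eq · A · (Δh/L) = 8.475e-06 × 161 × (12.9/27.36) = 0.0006434 m³/day.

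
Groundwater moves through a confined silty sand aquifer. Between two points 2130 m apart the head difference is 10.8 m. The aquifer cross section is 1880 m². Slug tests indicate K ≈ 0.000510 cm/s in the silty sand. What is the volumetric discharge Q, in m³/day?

Convert K: 0.000510 cm/s × 864 = 0.4406 m/day.
Hydraulic gradient i = Δh / L = 10.8 / 2130 = 0.005070.
Darcy's law: Q = K · A · i = 0.4406 × 1880 × 0.005070 = 4.200 m³/day.

4.20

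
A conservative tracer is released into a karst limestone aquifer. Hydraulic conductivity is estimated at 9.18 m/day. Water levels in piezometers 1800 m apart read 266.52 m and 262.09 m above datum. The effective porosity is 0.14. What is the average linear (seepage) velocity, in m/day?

0.161

Hydraulic gradient i = (266.52 − 262.09) / 1800 = 4.43 / 1800 = 0.002461.
Darcy flux q = K · i = 9.180 × 0.002461 = 0.02259 m/day.
Seepage velocity v = q / n_e = 0.02259 / 0.14 = 0.1614 m/day.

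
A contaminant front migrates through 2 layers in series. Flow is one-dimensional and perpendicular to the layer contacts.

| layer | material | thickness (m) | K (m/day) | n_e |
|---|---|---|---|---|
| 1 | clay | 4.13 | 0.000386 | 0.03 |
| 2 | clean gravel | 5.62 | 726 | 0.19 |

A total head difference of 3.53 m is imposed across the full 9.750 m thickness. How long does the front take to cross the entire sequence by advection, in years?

9.89

With flow normal to the layers, continuity requires the same specific discharge q through every layer.
Σ(b_i/K_i) = 4.13/0.000386 + 5.62/726 = 10699 d.
q = Δh / Σ(b_i/K_i) = 3.53 / 10699 = 0.0003299 m/day.
In each layer the seepage velocity is v_i = q/n_i, so the layer transit time is t_i = b_i·n_i / q:
  layer 1 (clay): t_1 = 4.13 × 0.03 / 0.0003299 = 375.5 d
  layer 2 (clean gravel): t_2 = 5.62 × 0.19 / 0.0003299 = 3237 d
Total t = Σ t_i = 3612 days = 9.889 years.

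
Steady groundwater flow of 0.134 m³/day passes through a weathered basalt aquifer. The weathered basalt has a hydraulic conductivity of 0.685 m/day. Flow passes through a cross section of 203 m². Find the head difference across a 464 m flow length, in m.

0.447

From Q = K·A·i, i = Q / (K·A) = 0.134 / (0.6850 × 203.0) = 0.0009636.
Head loss Δh = i · L = 0.0009636 × 464 = 0.4471 m.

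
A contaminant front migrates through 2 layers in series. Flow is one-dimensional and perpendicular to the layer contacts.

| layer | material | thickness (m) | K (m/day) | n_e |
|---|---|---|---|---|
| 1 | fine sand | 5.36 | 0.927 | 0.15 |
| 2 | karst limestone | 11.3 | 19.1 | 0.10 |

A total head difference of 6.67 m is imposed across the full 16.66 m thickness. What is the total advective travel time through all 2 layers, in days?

With flow normal to the layers, continuity requires the same specific discharge q through every layer.
Σ(b_i/K_i) = 5.36/0.927 + 11.3/19.1 = 6.374 d.
q = Δh / Σ(b_i/K_i) = 6.67 / 6.374 = 1.046 m/day.
In each layer the seepage velocity is v_i = q/n_i, so the layer transit time is t_i = b_i·n_i / q:
  layer 1 (fine sand): t_1 = 5.36 × 0.15 / 1.046 = 0.7683 d
  layer 2 (karst limestone): t_2 = 11.3 × 0.10 / 1.046 = 1.080 d
Total t = Σ t_i = 1.848 days.

1.85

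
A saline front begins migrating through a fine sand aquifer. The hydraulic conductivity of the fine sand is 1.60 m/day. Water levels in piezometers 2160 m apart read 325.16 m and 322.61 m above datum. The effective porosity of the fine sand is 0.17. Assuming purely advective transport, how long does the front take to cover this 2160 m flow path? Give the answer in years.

532

Hydraulic gradient i = (325.16 − 322.61) / 2160 = 2.55 / 2160 = 0.001181.
Darcy flux q = K · i = 1.600 × 0.001181 = 0.001889 m/day.
Seepage velocity v = q / n_e = 0.001889 / 0.17 = 0.01111 m/day.
Travel time t = L / v = 2160 / 0.01111 = 1.944e+05 days = 532.2 years.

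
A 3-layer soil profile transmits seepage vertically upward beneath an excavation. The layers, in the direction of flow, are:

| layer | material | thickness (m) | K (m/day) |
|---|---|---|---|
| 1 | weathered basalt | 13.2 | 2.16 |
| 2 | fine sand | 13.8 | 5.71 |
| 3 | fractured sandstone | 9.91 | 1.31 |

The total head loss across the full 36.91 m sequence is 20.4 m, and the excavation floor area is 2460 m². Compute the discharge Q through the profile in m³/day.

3120

Flow is perpendicular to layering, so the layers act in series and the equivalent K is the thickness-weighted harmonic mean.
Total thickness L = 13.2 + 13.8 + 9.91 = 36.91 m.
Σ(b_i/K_i) = 13.2/2.16 + 13.8/5.71 + 9.91/1.31 = 16.09 d.
K_eq = L / Σ(b_i/K_i) = 36.91 / 16.09 = 2.294 m/day.
Q = K_eq · A · (Δh/L) = 2.294 × 2460 × (20.4/36.91) = 3118 m³/day.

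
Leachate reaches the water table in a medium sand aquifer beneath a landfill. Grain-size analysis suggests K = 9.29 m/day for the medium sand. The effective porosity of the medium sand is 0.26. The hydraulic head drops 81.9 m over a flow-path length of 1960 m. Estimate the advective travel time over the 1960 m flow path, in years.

3.59

Hydraulic gradient i = Δh / L = 81.9 / 1960 = 0.04179.
Darcy flux q = K · i = 9.290 × 0.04179 = 0.3882 m/day.
Seepage velocity v = q / n_e = 0.3882 / 0.26 = 1.493 m/day.
Travel time t = L / v = 1960 / 1.493 = 1313 days = 3.594 years.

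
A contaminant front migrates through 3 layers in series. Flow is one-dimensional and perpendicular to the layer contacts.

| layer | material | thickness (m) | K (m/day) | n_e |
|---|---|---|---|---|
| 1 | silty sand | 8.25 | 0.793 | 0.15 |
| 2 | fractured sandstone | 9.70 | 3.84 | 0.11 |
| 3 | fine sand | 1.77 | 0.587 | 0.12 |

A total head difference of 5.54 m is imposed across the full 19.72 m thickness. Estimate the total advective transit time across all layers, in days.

With flow normal to the layers, continuity requires the same specific discharge q through every layer.
Σ(b_i/K_i) = 8.25/0.793 + 9.70/3.84 + 1.77/0.587 = 15.94 d.
q = Δh / Σ(b_i/K_i) = 5.54 / 15.94 = 0.3474 m/day.
In each layer the seepage velocity is v_i = q/n_i, so the layer transit time is t_i = b_i·n_i / q:
  layer 1 (silty sand): t_1 = 8.25 × 0.15 / 0.3474 = 3.562 d
  layer 2 (fractured sandstone): t_2 = 9.70 × 0.11 / 0.3474 = 3.071 d
  layer 3 (fine sand): t_3 = 1.77 × 0.12 / 0.3474 = 0.6113 d
Total t = Σ t_i = 7.244 days.

7.24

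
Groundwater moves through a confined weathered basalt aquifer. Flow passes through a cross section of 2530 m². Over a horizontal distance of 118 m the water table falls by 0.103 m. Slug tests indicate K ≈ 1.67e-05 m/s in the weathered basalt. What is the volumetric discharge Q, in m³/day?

3.19

Convert K: 1.67e-05 m/s × 86400 = 1.443 m/day.
Hydraulic gradient i = Δh / L = 0.103 / 118 = 0.0008729.
Darcy's law: Q = K · A · i = 1.443 × 2530 × 0.0008729 = 3.186 m³/day.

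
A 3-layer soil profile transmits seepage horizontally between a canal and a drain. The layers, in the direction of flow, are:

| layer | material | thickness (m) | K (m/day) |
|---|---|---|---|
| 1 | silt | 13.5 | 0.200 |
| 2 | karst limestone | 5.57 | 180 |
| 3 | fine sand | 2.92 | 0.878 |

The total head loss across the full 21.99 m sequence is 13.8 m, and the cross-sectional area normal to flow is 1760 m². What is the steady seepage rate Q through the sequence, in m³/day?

343

Flow is perpendicular to layering, so the layers act in series and the equivalent K is the thickness-weighted harmonic mean.
Total thickness L = 13.5 + 5.57 + 2.92 = 21.99 m.
Σ(b_i/K_i) = 13.5/0.200 + 5.57/180 + 2.92/0.878 = 70.86 d.
K_eq = L / Σ(b_i/K_i) = 21.99 / 70.86 = 0.3103 m/day.
Q = K_eq · A · (Δh/L) = 0.3103 × 1760 × (13.8/21.99) = 342.8 m³/day.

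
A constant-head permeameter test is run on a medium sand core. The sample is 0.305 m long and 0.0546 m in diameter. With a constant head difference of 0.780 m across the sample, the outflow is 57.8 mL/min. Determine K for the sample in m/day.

13.9

Cross-sectional area A = π·(d/2)² = π × (0.0546/2)² = 0.002341 m².
Convert discharge: 57.8 mL/min = 9.633e-07 m³/s.
Darcy's law rearranged: K = Q·L / (A·Δh) = 9.633e-07 × 0.305 / (0.002341 × 0.780) = 0.0001609 m/s = 13.90 m/day.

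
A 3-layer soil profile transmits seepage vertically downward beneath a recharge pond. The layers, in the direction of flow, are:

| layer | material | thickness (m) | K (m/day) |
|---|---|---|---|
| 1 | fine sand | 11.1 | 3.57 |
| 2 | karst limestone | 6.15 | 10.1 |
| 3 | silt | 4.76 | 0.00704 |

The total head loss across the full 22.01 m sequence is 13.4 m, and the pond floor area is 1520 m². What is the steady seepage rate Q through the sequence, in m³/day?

30.0

Flow is perpendicular to layering, so the layers act in series and the equivalent K is the thickness-weighted harmonic mean.
Total thickness L = 11.1 + 6.15 + 4.76 = 22.01 m.
Σ(b_i/K_i) = 11.1/3.57 + 6.15/10.1 + 4.76/0.00704 = 679.9 d.
K_eq = L / Σ(b_i/K_i) = 22.01 / 679.9 = 0.03237 m/day.
Q = K_eq · A · (Δh/L) = 0.03237 × 1520 × (13.4/22.01) = 29.96 m³/day.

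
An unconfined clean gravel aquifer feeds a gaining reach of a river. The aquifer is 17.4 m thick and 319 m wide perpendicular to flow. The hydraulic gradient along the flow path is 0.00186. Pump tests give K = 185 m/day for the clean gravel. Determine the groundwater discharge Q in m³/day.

Cross-sectional area A = 319 × 17.4 = 5551 m².
Hydraulic gradient i = 0.00186.
Darcy's law: Q = K · A · i = 185.0 × 5551 × 0.001860 = 1910 m³/day.

1910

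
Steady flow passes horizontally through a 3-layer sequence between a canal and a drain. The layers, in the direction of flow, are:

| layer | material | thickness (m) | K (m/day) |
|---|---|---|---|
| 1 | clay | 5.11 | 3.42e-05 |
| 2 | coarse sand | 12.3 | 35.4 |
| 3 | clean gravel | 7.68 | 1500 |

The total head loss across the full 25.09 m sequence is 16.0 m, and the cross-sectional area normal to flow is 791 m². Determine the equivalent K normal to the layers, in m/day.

Flow is perpendicular to layering, so the layers act in series and the equivalent K is the thickness-weighted harmonic mean.
Total thickness L = 5.11 + 12.3 + 7.68 = 25.09 m.
Σ(b_i/K_i) = 5.11/3.42e-05 + 12.3/35.4 + 7.68/1500 = 1.494e+05 d.
K_eq = L / Σ(b_i/K_i) = 25.09 / 1.494e+05 = 0.0001679 m/day.

0.000168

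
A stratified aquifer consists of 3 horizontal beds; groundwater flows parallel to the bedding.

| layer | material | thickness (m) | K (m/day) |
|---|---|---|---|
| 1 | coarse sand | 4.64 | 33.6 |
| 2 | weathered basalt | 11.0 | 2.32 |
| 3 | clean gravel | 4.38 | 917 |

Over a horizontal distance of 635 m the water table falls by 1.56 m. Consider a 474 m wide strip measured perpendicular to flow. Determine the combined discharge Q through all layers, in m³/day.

Flow is parallel to layering, so each bed carries its own Darcy discharge and the transmissivities add.
Σ(K_i·b_i) = 33.6×4.64 + 2.32×11.0 + 917×4.38 = 4198 m²/day.
Hydraulic gradient i = Δh / L = 1.56 / 635 = 0.002457.
Q = Σ(K_i·b_i) · W · i = 4198 × 474 × 0.002457 = 4888 m³/day.

4890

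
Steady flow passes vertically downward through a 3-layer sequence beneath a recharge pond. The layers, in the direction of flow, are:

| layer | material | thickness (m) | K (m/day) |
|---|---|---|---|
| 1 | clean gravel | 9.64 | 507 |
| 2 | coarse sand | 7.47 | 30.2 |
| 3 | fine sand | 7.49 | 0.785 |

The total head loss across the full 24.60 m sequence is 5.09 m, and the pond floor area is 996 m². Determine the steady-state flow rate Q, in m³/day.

517

Flow is perpendicular to layering, so the layers act in series and the equivalent K is the thickness-weighted harmonic mean.
Total thickness L = 9.64 + 7.47 + 7.49 = 24.60 m.
Σ(b_i/K_i) = 9.64/507 + 7.47/30.2 + 7.49/0.785 = 9.808 d.
K_eq = L / Σ(b_i/K_i) = 24.60 / 9.808 = 2.508 m/day.
Q = K_eq · A · (Δh/L) = 2.508 × 996 × (5.09/24.60) = 516.9 m³/day.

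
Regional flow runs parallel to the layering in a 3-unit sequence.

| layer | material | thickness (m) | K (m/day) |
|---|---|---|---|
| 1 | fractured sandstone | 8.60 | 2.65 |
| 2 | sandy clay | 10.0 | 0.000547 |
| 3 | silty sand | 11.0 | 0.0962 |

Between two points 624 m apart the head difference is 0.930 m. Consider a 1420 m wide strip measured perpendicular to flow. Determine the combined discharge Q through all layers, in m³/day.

50.5

Flow is parallel to layering, so each bed carries its own Darcy discharge and the transmissivities add.
Σ(K_i·b_i) = 2.65×8.60 + 0.000547×10.0 + 0.0962×11.0 = 23.85 m²/day.
Hydraulic gradient i = Δh / L = 0.930 / 624 = 0.001490.
Q = Σ(K_i·b_i) · W · i = 23.85 × 1420 × 0.001490 = 50.48 m³/day.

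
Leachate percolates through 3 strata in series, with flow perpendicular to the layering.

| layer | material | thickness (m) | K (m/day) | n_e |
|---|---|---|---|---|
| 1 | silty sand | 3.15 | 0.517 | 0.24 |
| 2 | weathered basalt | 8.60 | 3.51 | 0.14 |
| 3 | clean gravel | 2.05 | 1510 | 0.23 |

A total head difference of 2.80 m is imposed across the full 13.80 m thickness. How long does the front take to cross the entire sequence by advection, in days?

With flow normal to the layers, continuity requires the same specific discharge q through every layer.
Σ(b_i/K_i) = 3.15/0.517 + 8.60/3.51 + 2.05/1510 = 8.544 d.
q = Δh / Σ(b_i/K_i) = 2.80 / 8.544 = 0.3277 m/day.
In each layer the seepage velocity is v_i = q/n_i, so the layer transit time is t_i = b_i·n_i / q:
  layer 1 (silty sand): t_1 = 3.15 × 0.24 / 0.3277 = 2.307 d
  layer 2 (weathered basalt): t_2 = 8.60 × 0.14 / 0.3277 = 3.674 d
  layer 3 (clean gravel): t_3 = 2.05 × 0.23 / 0.3277 = 1.439 d
Total t = Σ t_i = 7.420 days.

7.42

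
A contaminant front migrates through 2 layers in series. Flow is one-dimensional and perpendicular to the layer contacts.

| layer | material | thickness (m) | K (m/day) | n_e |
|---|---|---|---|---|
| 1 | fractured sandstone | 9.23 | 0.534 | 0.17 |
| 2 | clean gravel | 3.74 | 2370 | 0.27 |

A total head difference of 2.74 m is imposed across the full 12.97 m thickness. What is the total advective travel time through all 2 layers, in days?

16.3

With flow normal to the layers, continuity requires the same specific discharge q through every layer.
Σ(b_i/K_i) = 9.23/0.534 + 3.74/2370 = 17.29 d.
q = Δh / Σ(b_i/K_i) = 2.74 / 17.29 = 0.1585 m/day.
In each layer the seepage velocity is v_i = q/n_i, so the layer transit time is t_i = b_i·n_i / q:
  layer 1 (fractured sandstone): t_1 = 9.23 × 0.17 / 0.1585 = 9.899 d
  layer 2 (clean gravel): t_2 = 3.74 × 0.27 / 0.1585 = 6.371 d
Total t = Σ t_i = 16.27 days.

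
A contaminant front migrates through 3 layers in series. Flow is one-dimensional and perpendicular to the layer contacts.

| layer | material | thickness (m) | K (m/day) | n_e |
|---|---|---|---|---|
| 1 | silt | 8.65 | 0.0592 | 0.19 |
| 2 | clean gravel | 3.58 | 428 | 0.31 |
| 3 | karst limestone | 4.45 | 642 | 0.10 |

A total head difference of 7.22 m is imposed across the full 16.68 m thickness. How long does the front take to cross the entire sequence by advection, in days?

With flow normal to the layers, continuity requires the same specific discharge q through every layer.
Σ(b_i/K_i) = 8.65/0.0592 + 3.58/428 + 4.45/642 = 146.1 d.
q = Δh / Σ(b_i/K_i) = 7.22 / 146.1 = 0.04941 m/day.
In each layer the seepage velocity is v_i = q/n_i, so the layer transit time is t_i = b_i·n_i / q:
  layer 1 (silt): t_1 = 8.65 × 0.19 / 0.04941 = 33.26 d
  layer 2 (clean gravel): t_2 = 3.58 × 0.31 / 0.04941 = 22.46 d
  layer 3 (karst limestone): t_3 = 4.45 × 0.10 / 0.04941 = 9.007 d
Total t = Σ t_i = 64.73 days.

64.7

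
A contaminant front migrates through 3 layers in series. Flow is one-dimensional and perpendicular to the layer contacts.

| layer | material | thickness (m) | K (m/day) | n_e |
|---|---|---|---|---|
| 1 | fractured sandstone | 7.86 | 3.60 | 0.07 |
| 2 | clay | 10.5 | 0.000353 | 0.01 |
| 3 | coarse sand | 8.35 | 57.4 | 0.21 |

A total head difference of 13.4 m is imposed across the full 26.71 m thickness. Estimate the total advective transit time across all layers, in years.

14.6

With flow normal to the layers, continuity requires the same specific discharge q through every layer.
Σ(b_i/K_i) = 7.86/3.60 + 10.5/0.000353 + 8.35/57.4 = 29747 d.
q = Δh / Σ(b_i/K_i) = 13.4 / 29747 = 0.0004505 m/day.
In each layer the seepage velocity is v_i = q/n_i, so the layer transit time is t_i = b_i·n_i / q:
  layer 1 (fractured sandstone): t_1 = 7.86 × 0.07 / 0.0004505 = 1221 d
  layer 2 (clay): t_2 = 10.5 × 0.01 / 0.0004505 = 233.1 d
  layer 3 (coarse sand): t_3 = 8.35 × 0.21 / 0.0004505 = 3893 d
Total t = Σ t_i = 5347 days = 14.64 years.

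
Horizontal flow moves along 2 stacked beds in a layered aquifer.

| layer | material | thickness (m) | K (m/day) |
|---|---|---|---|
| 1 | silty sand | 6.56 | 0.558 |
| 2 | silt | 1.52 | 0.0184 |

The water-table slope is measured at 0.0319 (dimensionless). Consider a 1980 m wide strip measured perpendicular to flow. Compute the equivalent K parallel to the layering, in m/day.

0.456

Flow is parallel to layering, so each bed carries its own Darcy discharge and the transmissivities add.
Σ(K_i·b_i) = 0.558×6.56 + 0.0184×1.52 = 3.688 m²/day.
Total thickness b = 8.080 m, so K_eq = Σ(K_i·b_i)/b = 0.4565 m/day.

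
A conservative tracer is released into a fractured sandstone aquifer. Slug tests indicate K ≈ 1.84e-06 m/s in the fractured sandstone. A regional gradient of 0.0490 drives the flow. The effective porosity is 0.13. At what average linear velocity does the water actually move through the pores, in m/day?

0.0599

Convert K: 1.84e-06 m/s × 86400 = 0.1590 m/day.
Hydraulic gradient i = 0.0490.
Darcy flux q = K · i = 0.1590 × 0.04900 = 0.007790 m/day.
Seepage velocity v = q / n_e = 0.007790 / 0.13 = 0.05992 m/day.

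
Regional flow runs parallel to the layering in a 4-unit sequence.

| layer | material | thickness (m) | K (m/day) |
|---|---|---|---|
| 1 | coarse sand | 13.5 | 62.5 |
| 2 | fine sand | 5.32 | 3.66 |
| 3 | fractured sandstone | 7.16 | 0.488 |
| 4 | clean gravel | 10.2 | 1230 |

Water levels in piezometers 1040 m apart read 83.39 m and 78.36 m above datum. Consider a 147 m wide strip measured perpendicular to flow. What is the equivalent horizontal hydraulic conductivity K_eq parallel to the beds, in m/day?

Flow is parallel to layering, so each bed carries its own Darcy discharge and the transmissivities add.
Σ(K_i·b_i) = 62.5×13.5 + 3.66×5.32 + 0.488×7.16 + 1230×10.2 = 13413 m²/day.
Total thickness b = 36.18 m, so K_eq = Σ(K_i·b_i)/b = 370.7 m/day.

371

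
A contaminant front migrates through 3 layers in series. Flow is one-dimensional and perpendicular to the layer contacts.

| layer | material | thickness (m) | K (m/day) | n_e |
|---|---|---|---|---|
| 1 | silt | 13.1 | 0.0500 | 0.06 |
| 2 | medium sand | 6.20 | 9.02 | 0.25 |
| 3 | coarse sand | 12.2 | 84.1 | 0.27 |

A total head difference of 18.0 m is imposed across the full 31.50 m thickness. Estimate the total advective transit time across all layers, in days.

82.2

With flow normal to the layers, continuity requires the same specific discharge q through every layer.
Σ(b_i/K_i) = 13.1/0.0500 + 6.20/9.02 + 12.2/84.1 = 262.8 d.
q = Δh / Σ(b_i/K_i) = 18.0 / 262.8 = 0.06848 m/day.
In each layer the seepage velocity is v_i = q/n_i, so the layer transit time is t_i = b_i·n_i / q:
  layer 1 (silt): t_1 = 13.1 × 0.06 / 0.06848 = 11.48 d
  layer 2 (medium sand): t_2 = 6.20 × 0.25 / 0.06848 = 22.63 d
  layer 3 (coarse sand): t_3 = 12.2 × 0.27 / 0.06848 = 48.10 d
Total t = Σ t_i = 82.21 days.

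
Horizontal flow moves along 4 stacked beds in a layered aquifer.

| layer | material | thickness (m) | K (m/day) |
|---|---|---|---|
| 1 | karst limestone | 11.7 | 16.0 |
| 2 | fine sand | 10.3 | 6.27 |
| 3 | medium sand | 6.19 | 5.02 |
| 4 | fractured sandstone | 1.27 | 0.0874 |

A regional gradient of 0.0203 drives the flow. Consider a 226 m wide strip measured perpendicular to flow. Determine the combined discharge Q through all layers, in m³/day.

1300

Flow is parallel to layering, so each bed carries its own Darcy discharge and the transmissivities add.
Σ(K_i·b_i) = 16.0×11.7 + 6.27×10.3 + 5.02×6.19 + 0.0874×1.27 = 283.0 m²/day.
Hydraulic gradient i = 0.0203.
Q = Σ(K_i·b_i) · W · i = 283.0 × 226 × 0.02030 = 1298 m³/day.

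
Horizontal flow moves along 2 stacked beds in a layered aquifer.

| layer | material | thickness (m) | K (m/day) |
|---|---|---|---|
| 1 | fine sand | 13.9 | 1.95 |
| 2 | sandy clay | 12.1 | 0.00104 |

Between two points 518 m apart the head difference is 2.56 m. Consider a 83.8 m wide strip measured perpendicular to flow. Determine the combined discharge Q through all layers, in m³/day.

Flow is parallel to layering, so each bed carries its own Darcy discharge and the transmissivities add.
Σ(K_i·b_i) = 1.95×13.9 + 0.00104×12.1 = 27.12 m²/day.
Hydraulic gradient i = Δh / L = 2.56 / 518 = 0.004942.
Q = Σ(K_i·b_i) · W · i = 27.12 × 83.8 × 0.004942 = 11.23 m³/day.

11.2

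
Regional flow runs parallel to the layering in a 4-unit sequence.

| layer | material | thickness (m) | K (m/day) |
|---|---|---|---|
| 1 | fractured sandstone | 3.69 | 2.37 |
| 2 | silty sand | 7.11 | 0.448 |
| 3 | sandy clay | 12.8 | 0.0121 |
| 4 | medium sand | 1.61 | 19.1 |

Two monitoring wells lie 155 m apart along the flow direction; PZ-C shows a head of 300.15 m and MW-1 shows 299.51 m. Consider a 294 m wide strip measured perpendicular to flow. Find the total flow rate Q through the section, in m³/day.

52.0

Flow is parallel to layering, so each bed carries its own Darcy discharge and the transmissivities add.
Σ(K_i·b_i) = 2.37×3.69 + 0.448×7.11 + 0.0121×12.8 + 19.1×1.61 = 42.84 m²/day.
Hydraulic gradient i = (300.15 − 299.51) / 155 = 0.64 / 155 = 0.004129.
Q = Σ(K_i·b_i) · W · i = 42.84 × 294 × 0.004129 = 52.00 m³/day.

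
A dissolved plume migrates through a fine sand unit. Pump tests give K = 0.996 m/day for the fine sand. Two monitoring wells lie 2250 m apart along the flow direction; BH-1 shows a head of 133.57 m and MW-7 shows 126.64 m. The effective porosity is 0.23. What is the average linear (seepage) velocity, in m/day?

0.0133

Hydraulic gradient i = (133.57 − 126.64) / 2250 = 6.93 / 2250 = 0.003080.
Darcy flux q = K · i = 0.9960 × 0.003080 = 0.003068 m/day.
Seepage velocity v = q / n_e = 0.003068 / 0.23 = 0.01334 m/day.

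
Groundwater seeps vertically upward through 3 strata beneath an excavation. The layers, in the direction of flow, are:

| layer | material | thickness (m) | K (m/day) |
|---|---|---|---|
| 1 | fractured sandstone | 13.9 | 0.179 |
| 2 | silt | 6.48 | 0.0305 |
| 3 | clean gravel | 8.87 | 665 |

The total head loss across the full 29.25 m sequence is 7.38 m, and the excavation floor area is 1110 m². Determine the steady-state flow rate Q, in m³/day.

Flow is perpendicular to layering, so the layers act in series and the equivalent K is the thickness-weighted harmonic mean.
Total thickness L = 13.9 + 6.48 + 8.87 = 29.25 m.
Σ(b_i/K_i) = 13.9/0.179 + 6.48/0.0305 + 8.87/665 = 290.1 d.
K_eq = L / Σ(b_i/K_i) = 29.25 / 290.1 = 0.1008 m/day.
Q = K_eq · A · (Δh/L) = 0.1008 × 1110 × (7.38/29.25) = 28.24 m³/day.

28.2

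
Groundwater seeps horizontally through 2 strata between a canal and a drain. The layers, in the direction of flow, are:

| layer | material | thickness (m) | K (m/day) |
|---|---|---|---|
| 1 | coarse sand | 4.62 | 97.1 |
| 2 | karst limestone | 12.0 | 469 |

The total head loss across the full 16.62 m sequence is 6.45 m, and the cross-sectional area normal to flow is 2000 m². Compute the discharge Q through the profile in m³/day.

176000

Flow is perpendicular to layering, so the layers act in series and the equivalent K is the thickness-weighted harmonic mean.
Total thickness L = 4.62 + 12.0 = 16.62 m.
Σ(b_i/K_i) = 4.62/97.1 + 12.0/469 = 0.07317 d.
K_eq = L / Σ(b_i/K_i) = 16.62 / 0.07317 = 227.2 m/day.
Q = K_eq · A · (Δh/L) = 227.2 × 2000 × (6.45/16.62) = 1.763e+05 m³/day.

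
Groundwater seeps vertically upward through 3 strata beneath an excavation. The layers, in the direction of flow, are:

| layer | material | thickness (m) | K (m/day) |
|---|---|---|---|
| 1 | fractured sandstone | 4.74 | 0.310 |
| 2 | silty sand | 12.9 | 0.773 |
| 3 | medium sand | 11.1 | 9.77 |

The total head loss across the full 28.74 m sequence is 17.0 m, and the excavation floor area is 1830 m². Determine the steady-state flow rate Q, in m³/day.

939

Flow is perpendicular to layering, so the layers act in series and the equivalent K is the thickness-weighted harmonic mean.
Total thickness L = 4.74 + 12.9 + 11.1 = 28.74 m.
Σ(b_i/K_i) = 4.74/0.310 + 12.9/0.773 + 11.1/9.77 = 33.11 d.
K_eq = L / Σ(b_i/K_i) = 28.74 / 33.11 = 0.8679 m/day.
Q = K_eq · A · (Δh/L) = 0.8679 × 1830 × (17.0/28.74) = 939.5 m³/day.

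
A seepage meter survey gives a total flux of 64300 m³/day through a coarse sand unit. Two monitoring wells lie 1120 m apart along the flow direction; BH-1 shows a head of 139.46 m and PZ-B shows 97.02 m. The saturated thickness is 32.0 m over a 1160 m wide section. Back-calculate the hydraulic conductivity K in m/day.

Cross-sectional area A = 1160 × 32.0 = 37120 m².
Hydraulic gradient i = (139.46 − 97.02) / 1120 = 42.44 / 1120 = 0.03789.
From Q = K·A·i, K = Q / (A·i) = 64300 / (37120 × 0.03789) = 45.71 m/day.

45.7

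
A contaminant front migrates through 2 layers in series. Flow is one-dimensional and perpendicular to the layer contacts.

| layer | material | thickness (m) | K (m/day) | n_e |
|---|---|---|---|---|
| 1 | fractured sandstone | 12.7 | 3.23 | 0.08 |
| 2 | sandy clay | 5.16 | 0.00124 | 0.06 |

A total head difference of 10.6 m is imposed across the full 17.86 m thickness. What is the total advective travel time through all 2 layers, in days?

With flow normal to the layers, continuity requires the same specific discharge q through every layer.
Σ(b_i/K_i) = 12.7/3.23 + 5.16/0.00124 = 4165 d.
q = Δh / Σ(b_i/K_i) = 10.6 / 4165 = 0.002545 m/day.
In each layer the seepage velocity is v_i = q/n_i, so the layer transit time is t_i = b_i·n_i / q:
  layer 1 (fractured sandstone): t_1 = 12.7 × 0.08 / 0.002545 = 399.2 d
  layer 2 (sandy clay): t_2 = 5.16 × 0.06 / 0.002545 = 121.7 d
Total t = Σ t_i = 520.9 days.

521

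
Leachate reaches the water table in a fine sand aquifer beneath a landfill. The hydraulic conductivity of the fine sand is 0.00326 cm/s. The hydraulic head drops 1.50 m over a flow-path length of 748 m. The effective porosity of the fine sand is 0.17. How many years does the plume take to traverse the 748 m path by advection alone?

Convert K: 0.00326 cm/s × 864 = 2.817 m/day.
Hydraulic gradient i = Δh / L = 1.50 / 748 = 0.002005.
Darcy flux q = K · i = 2.817 × 0.002005 = 0.005648 m/day.
Seepage velocity v = q / n_e = 0.005648 / 0.17 = 0.03323 m/day.
Travel time t = L / v = 748 / 0.03323 = 22513 days = 61.64 years.

61.6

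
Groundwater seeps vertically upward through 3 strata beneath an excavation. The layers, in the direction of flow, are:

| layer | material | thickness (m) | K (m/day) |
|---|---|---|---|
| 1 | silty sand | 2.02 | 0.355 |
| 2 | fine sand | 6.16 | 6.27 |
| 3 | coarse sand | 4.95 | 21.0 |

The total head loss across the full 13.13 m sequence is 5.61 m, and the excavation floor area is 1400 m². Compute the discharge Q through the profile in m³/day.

Flow is perpendicular to layering, so the layers act in series and the equivalent K is the thickness-weighted harmonic mean.
Total thickness L = 2.02 + 6.16 + 4.95 = 13.13 m.
Σ(b_i/K_i) = 2.02/0.355 + 6.16/6.27 + 4.95/21.0 = 6.908 d.
K_eq = L / Σ(b_i/K_i) = 13.13 / 6.908 = 1.901 m/day.
Q = K_eq · A · (Δh/L) = 1.901 × 1400 × (5.61/13.13) = 1137 m³/day.

1140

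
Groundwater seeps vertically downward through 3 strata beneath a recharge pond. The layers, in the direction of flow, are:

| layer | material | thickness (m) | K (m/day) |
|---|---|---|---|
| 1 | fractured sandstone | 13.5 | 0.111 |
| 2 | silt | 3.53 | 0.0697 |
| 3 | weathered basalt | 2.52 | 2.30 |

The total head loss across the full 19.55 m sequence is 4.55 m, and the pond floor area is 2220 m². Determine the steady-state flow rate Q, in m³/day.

58.3

Flow is perpendicular to layering, so the layers act in series and the equivalent K is the thickness-weighted harmonic mean.
Total thickness L = 13.5 + 3.53 + 2.52 = 19.55 m.
Σ(b_i/K_i) = 13.5/0.111 + 3.53/0.0697 + 2.52/2.30 = 173.4 d.
K_eq = L / Σ(b_i/K_i) = 19.55 / 173.4 = 0.1128 m/day.
Q = K_eq · A · (Δh/L) = 0.1128 × 2220 × (4.55/19.55) = 58.27 m³/day.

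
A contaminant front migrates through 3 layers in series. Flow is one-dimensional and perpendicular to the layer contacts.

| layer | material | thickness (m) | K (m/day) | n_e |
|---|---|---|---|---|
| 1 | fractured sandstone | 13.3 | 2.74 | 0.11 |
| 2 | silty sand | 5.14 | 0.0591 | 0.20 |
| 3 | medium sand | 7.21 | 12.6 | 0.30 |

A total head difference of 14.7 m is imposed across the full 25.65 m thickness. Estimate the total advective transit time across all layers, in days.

29.3

With flow normal to the layers, continuity requires the same specific discharge q through every layer.
Σ(b_i/K_i) = 13.3/2.74 + 5.14/0.0591 + 7.21/12.6 = 92.40 d.
q = Δh / Σ(b_i/K_i) = 14.7 / 92.40 = 0.1591 m/day.
In each layer the seepage velocity is v_i = q/n_i, so the layer transit time is t_i = b_i·n_i / q:
  layer 1 (fractured sandstone): t_1 = 13.3 × 0.11 / 0.1591 = 9.196 d
  layer 2 (silty sand): t_2 = 5.14 × 0.20 / 0.1591 = 6.462 d
  layer 3 (medium sand): t_3 = 7.21 × 0.30 / 0.1591 = 13.60 d
Total t = Σ t_i = 29.25 days.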